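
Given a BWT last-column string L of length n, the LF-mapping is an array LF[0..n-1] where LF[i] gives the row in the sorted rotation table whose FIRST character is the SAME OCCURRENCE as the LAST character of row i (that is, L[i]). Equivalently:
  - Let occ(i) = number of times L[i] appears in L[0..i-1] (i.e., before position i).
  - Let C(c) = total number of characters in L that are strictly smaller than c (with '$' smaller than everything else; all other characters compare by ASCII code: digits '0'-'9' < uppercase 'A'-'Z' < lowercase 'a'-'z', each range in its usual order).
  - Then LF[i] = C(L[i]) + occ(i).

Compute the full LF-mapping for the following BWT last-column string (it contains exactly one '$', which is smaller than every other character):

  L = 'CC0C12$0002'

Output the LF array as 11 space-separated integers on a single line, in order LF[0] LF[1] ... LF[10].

Char counts: '$':1, '0':4, '1':1, '2':2, 'C':3
C (first-col start): C('$')=0, C('0')=1, C('1')=5, C('2')=6, C('C')=8
L[0]='C': occ=0, LF[0]=C('C')+0=8+0=8
L[1]='C': occ=1, LF[1]=C('C')+1=8+1=9
L[2]='0': occ=0, LF[2]=C('0')+0=1+0=1
L[3]='C': occ=2, LF[3]=C('C')+2=8+2=10
L[4]='1': occ=0, LF[4]=C('1')+0=5+0=5
L[5]='2': occ=0, LF[5]=C('2')+0=6+0=6
L[6]='$': occ=0, LF[6]=C('$')+0=0+0=0
L[7]='0': occ=1, LF[7]=C('0')+1=1+1=2
L[8]='0': occ=2, LF[8]=C('0')+2=1+2=3
L[9]='0': occ=3, LF[9]=C('0')+3=1+3=4
L[10]='2': occ=1, LF[10]=C('2')+1=6+1=7

Answer: 8 9 1 10 5 6 0 2 3 4 7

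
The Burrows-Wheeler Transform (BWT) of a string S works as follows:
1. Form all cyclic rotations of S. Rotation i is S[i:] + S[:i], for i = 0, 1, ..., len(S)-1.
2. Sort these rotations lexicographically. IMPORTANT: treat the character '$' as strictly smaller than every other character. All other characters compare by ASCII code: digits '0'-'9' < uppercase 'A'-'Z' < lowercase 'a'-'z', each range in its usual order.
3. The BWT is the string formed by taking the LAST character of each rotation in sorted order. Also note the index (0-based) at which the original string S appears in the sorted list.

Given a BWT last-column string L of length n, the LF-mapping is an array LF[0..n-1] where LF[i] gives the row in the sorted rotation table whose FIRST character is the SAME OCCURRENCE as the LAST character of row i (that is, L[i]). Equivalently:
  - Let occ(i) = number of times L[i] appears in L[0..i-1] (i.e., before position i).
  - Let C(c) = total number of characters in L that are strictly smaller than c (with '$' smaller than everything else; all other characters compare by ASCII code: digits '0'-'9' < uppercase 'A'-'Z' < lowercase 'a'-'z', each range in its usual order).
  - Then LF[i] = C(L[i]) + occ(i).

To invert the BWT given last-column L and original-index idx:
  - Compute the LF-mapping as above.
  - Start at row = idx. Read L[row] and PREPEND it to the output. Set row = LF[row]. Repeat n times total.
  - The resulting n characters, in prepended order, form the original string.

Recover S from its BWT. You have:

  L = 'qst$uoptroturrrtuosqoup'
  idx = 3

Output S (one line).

LF mapping: 7 13 15 0 19 1 5 16 9 2 17 20 10 11 12 18 21 3 14 8 4 22 6
Walk LF starting at row 3, prepending L[row]:
  step 1: row=3, L[3]='$', prepend. Next row=LF[3]=0
  step 2: row=0, L[0]='q', prepend. Next row=LF[0]=7
  step 3: row=7, L[7]='t', prepend. Next row=LF[7]=16
  step 4: row=16, L[16]='u', prepend. Next row=LF[16]=21
  step 5: row=21, L[21]='u', prepend. Next row=LF[21]=22
  step 6: row=22, L[22]='p', prepend. Next row=LF[22]=6
  step 7: row=6, L[6]='p', prepend. Next row=LF[6]=5
  step 8: row=5, L[5]='o', prepend. Next row=LF[5]=1
  step 9: row=1, L[1]='s', prepend. Next row=LF[1]=13
  step 10: row=13, L[13]='r', prepend. Next row=LF[13]=11
  step 11: row=11, L[11]='u', prepend. Next row=LF[11]=20
  step 12: row=20, L[20]='o', prepend. Next row=LF[20]=4
  step 13: row=4, L[4]='u', prepend. Next row=LF[4]=19
  step 14: row=19, L[19]='q', prepend. Next row=LF[19]=8
  step 15: row=8, L[8]='r', prepend. Next row=LF[8]=9
  step 16: row=9, L[9]='o', prepend. Next row=LF[9]=2
  step 17: row=2, L[2]='t', prepend. Next row=LF[2]=15
  step 18: row=15, L[15]='t', prepend. Next row=LF[15]=18
  step 19: row=18, L[18]='s', prepend. Next row=LF[18]=14
  step 20: row=14, L[14]='r', prepend. Next row=LF[14]=12
  step 21: row=12, L[12]='r', prepend. Next row=LF[12]=10
  step 22: row=10, L[10]='t', prepend. Next row=LF[10]=17
  step 23: row=17, L[17]='o', prepend. Next row=LF[17]=3
Reversed output: otrrsttorquoursoppuutq$

Answer: otrrsttorquoursoppuutq$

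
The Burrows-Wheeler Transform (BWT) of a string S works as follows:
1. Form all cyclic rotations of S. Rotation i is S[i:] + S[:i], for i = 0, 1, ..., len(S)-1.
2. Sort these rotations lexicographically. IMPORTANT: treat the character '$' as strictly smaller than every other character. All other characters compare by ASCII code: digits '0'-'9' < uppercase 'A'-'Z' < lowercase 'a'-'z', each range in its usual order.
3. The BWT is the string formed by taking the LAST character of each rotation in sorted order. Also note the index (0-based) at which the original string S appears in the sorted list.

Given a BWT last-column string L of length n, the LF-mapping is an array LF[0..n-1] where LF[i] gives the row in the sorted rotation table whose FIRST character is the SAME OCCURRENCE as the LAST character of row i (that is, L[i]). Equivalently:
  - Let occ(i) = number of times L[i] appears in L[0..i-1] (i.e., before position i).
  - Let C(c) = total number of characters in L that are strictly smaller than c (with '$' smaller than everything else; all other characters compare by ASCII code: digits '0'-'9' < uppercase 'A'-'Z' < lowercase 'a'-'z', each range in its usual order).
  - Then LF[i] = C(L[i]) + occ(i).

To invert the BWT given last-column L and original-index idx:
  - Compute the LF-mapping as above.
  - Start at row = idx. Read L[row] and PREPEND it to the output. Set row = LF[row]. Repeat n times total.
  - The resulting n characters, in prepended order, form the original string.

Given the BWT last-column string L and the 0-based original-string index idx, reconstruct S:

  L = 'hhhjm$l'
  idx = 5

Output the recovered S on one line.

LF mapping: 1 2 3 4 6 0 5
Walk LF starting at row 5, prepending L[row]:
  step 1: row=5, L[5]='$', prepend. Next row=LF[5]=0
  step 2: row=0, L[0]='h', prepend. Next row=LF[0]=1
  step 3: row=1, L[1]='h', prepend. Next row=LF[1]=2
  step 4: row=2, L[2]='h', prepend. Next row=LF[2]=3
  step 5: row=3, L[3]='j', prepend. Next row=LF[3]=4
  step 6: row=4, L[4]='m', prepend. Next row=LF[4]=6
  step 7: row=6, L[6]='l', prepend. Next row=LF[6]=5
Reversed output: lmjhhh$

Answer: lmjhhh$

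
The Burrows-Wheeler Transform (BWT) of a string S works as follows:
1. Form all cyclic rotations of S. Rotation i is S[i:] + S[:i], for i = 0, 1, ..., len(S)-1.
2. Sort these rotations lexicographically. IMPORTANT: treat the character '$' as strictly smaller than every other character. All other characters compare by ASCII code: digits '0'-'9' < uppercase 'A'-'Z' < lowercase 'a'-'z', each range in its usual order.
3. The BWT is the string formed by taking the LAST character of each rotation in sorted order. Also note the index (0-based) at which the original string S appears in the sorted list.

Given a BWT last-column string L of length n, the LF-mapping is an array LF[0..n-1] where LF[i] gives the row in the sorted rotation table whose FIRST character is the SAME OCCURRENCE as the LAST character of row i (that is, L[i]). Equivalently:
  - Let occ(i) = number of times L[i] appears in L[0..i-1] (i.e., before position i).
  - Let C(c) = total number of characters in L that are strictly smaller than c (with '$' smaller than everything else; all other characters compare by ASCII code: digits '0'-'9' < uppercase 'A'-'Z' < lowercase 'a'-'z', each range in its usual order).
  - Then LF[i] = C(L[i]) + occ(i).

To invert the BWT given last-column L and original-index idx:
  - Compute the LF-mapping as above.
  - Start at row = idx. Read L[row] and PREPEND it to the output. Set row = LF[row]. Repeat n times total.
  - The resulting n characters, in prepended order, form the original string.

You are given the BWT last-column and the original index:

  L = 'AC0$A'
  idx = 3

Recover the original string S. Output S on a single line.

Answer: AC0A$

Derivation:
LF mapping: 2 4 1 0 3
Walk LF starting at row 3, prepending L[row]:
  step 1: row=3, L[3]='$', prepend. Next row=LF[3]=0
  step 2: row=0, L[0]='A', prepend. Next row=LF[0]=2
  step 3: row=2, L[2]='0', prepend. Next row=LF[2]=1
  step 4: row=1, L[1]='C', prepend. Next row=LF[1]=4
  step 5: row=4, L[4]='A', prepend. Next row=LF[4]=3
Reversed output: AC0A$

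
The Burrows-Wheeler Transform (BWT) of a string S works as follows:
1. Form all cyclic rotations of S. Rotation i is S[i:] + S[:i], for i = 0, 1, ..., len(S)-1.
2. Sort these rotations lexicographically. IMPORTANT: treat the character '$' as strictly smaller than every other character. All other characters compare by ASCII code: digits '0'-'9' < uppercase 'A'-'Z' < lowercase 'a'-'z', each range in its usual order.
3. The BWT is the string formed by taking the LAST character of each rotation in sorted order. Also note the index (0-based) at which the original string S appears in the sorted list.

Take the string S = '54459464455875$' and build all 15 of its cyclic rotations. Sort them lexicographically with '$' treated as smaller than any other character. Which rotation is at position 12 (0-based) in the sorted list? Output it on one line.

Answer: 75$544594644558

Derivation:
All 15 rotations (rotation i = S[i:]+S[:i]):
  rot[0] = 54459464455875$
  rot[1] = 4459464455875$5
  rot[2] = 459464455875$54
  rot[3] = 59464455875$544
  rot[4] = 9464455875$5445
  rot[5] = 464455875$54459
  rot[6] = 64455875$544594
  rot[7] = 4455875$5445946
  rot[8] = 455875$54459464
  rot[9] = 55875$544594644
  rot[10] = 5875$5445946445
  rot[11] = 875$54459464455
  rot[12] = 75$544594644558
  rot[13] = 5$5445946445587
  rot[14] = $54459464455875
Sorted (with $ < everything):
  sorted[0] = $54459464455875
  sorted[1] = 4455875$5445946
  sorted[2] = 4459464455875$5
  sorted[3] = 455875$54459464
  sorted[4] = 459464455875$54
  sorted[5] = 464455875$54459
  sorted[6] = 5$5445946445587
  sorted[7] = 54459464455875$
  sorted[8] = 55875$544594644
  sorted[9] = 5875$5445946445
  sorted[10] = 59464455875$544
  sorted[11] = 64455875$544594
  sorted[12] = 75$544594644558
  sorted[13] = 875$54459464455
  sorted[14] = 9464455875$5445
sorted[12] = 75$544594644558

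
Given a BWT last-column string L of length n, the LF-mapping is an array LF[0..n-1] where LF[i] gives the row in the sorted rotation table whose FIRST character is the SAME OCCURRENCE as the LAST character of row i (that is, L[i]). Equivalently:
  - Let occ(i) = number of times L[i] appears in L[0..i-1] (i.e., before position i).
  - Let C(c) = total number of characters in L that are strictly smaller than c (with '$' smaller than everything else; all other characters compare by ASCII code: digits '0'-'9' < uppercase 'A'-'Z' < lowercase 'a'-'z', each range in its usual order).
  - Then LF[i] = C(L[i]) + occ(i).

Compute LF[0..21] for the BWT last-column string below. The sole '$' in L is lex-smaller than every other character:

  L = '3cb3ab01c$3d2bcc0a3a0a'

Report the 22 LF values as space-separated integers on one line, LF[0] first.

Char counts: '$':1, '0':3, '1':1, '2':1, '3':4, 'a':4, 'b':3, 'c':4, 'd':1
C (first-col start): C('$')=0, C('0')=1, C('1')=4, C('2')=5, C('3')=6, C('a')=10, C('b')=14, C('c')=17, C('d')=21
L[0]='3': occ=0, LF[0]=C('3')+0=6+0=6
L[1]='c': occ=0, LF[1]=C('c')+0=17+0=17
L[2]='b': occ=0, LF[2]=C('b')+0=14+0=14
L[3]='3': occ=1, LF[3]=C('3')+1=6+1=7
L[4]='a': occ=0, LF[4]=C('a')+0=10+0=10
L[5]='b': occ=1, LF[5]=C('b')+1=14+1=15
L[6]='0': occ=0, LF[6]=C('0')+0=1+0=1
L[7]='1': occ=0, LF[7]=C('1')+0=4+0=4
L[8]='c': occ=1, LF[8]=C('c')+1=17+1=18
L[9]='$': occ=0, LF[9]=C('$')+0=0+0=0
L[10]='3': occ=2, LF[10]=C('3')+2=6+2=8
L[11]='d': occ=0, LF[11]=C('d')+0=21+0=21
L[12]='2': occ=0, LF[12]=C('2')+0=5+0=5
L[13]='b': occ=2, LF[13]=C('b')+2=14+2=16
L[14]='c': occ=2, LF[14]=C('c')+2=17+2=19
L[15]='c': occ=3, LF[15]=C('c')+3=17+3=20
L[16]='0': occ=1, LF[16]=C('0')+1=1+1=2
L[17]='a': occ=1, LF[17]=C('a')+1=10+1=11
L[18]='3': occ=3, LF[18]=C('3')+3=6+3=9
L[19]='a': occ=2, LF[19]=C('a')+2=10+2=12
L[20]='0': occ=2, LF[20]=C('0')+2=1+2=3
L[21]='a': occ=3, LF[21]=C('a')+3=10+3=13

Answer: 6 17 14 7 10 15 1 4 18 0 8 21 5 16 19 20 2 11 9 12 3 13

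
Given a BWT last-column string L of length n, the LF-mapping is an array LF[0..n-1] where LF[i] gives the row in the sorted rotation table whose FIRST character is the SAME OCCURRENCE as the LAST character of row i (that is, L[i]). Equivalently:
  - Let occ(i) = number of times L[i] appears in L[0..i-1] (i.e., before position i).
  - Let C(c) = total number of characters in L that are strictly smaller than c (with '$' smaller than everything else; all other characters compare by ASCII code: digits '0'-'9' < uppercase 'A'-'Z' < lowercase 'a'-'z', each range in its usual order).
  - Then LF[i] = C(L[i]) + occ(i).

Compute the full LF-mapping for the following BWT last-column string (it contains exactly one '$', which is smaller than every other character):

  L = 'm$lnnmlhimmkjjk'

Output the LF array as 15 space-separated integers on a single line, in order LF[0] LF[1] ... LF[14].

Answer: 9 0 7 13 14 10 8 1 2 11 12 5 3 4 6

Derivation:
Char counts: '$':1, 'h':1, 'i':1, 'j':2, 'k':2, 'l':2, 'm':4, 'n':2
C (first-col start): C('$')=0, C('h')=1, C('i')=2, C('j')=3, C('k')=5, C('l')=7, C('m')=9, C('n')=13
L[0]='m': occ=0, LF[0]=C('m')+0=9+0=9
L[1]='$': occ=0, LF[1]=C('$')+0=0+0=0
L[2]='l': occ=0, LF[2]=C('l')+0=7+0=7
L[3]='n': occ=0, LF[3]=C('n')+0=13+0=13
L[4]='n': occ=1, LF[4]=C('n')+1=13+1=14
L[5]='m': occ=1, LF[5]=C('m')+1=9+1=10
L[6]='l': occ=1, LF[6]=C('l')+1=7+1=8
L[7]='h': occ=0, LF[7]=C('h')+0=1+0=1
L[8]='i': occ=0, LF[8]=C('i')+0=2+0=2
L[9]='m': occ=2, LF[9]=C('m')+2=9+2=11
L[10]='m': occ=3, LF[10]=C('m')+3=9+3=12
L[11]='k': occ=0, LF[11]=C('k')+0=5+0=5
L[12]='j': occ=0, LF[12]=C('j')+0=3+0=3
L[13]='j': occ=1, LF[13]=C('j')+1=3+1=4
L[14]='k': occ=1, LF[14]=C('k')+1=5+1=6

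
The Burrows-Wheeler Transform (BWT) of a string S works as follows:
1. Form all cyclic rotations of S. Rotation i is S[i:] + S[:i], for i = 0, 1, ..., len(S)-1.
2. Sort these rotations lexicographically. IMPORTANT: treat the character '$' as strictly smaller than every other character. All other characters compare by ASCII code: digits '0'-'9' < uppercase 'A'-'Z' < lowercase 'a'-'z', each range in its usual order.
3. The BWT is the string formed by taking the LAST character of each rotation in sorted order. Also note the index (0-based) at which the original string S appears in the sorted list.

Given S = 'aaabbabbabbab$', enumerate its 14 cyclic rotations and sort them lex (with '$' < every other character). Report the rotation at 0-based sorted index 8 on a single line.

All 14 rotations (rotation i = S[i:]+S[:i]):
  rot[0] = aaabbabbabbab$
  rot[1] = aabbabbabbab$a
  rot[2] = abbabbabbab$aa
  rot[3] = bbabbabbab$aaa
  rot[4] = babbabbab$aaab
  rot[5] = abbabbab$aaabb
  rot[6] = bbabbab$aaabba
  rot[7] = babbab$aaabbab
  rot[8] = abbab$aaabbabb
  rot[9] = bbab$aaabbabba
  rot[10] = bab$aaabbabbab
  rot[11] = ab$aaabbabbabb
  rot[12] = b$aaabbabbabba
  rot[13] = $aaabbabbabbab
Sorted (with $ < everything):
  sorted[0] = $aaabbabbabbab
  sorted[1] = aaabbabbabbab$
  sorted[2] = aabbabbabbab$a
  sorted[3] = ab$aaabbabbabb
  sorted[4] = abbab$aaabbabb
  sorted[5] = abbabbab$aaabb
  sorted[6] = abbabbabbab$aa
  sorted[7] = b$aaabbabbabba
  sorted[8] = bab$aaabbabbab
  sorted[9] = babbab$aaabbab
  sorted[10] = babbabbab$aaab
  sorted[11] = bbab$aaabbabba
  sorted[12] = bbabbab$aaabba
  sorted[13] = bbabbabbab$aaa
sorted[8] = bab$aaabbabbab

Answer: bab$aaabbabbab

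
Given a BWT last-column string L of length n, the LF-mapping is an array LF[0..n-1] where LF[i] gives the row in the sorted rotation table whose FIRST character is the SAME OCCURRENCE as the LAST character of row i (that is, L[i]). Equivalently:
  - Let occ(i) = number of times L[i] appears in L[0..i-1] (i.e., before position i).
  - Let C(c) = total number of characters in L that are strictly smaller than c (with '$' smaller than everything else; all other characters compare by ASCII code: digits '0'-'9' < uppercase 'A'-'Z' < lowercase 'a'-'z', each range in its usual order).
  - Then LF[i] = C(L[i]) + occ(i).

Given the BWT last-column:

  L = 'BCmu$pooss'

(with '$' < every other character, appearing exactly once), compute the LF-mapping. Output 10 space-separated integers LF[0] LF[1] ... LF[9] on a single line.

Answer: 1 2 3 9 0 6 4 5 7 8

Derivation:
Char counts: '$':1, 'B':1, 'C':1, 'm':1, 'o':2, 'p':1, 's':2, 'u':1
C (first-col start): C('$')=0, C('B')=1, C('C')=2, C('m')=3, C('o')=4, C('p')=6, C('s')=7, C('u')=9
L[0]='B': occ=0, LF[0]=C('B')+0=1+0=1
L[1]='C': occ=0, LF[1]=C('C')+0=2+0=2
L[2]='m': occ=0, LF[2]=C('m')+0=3+0=3
L[3]='u': occ=0, LF[3]=C('u')+0=9+0=9
L[4]='$': occ=0, LF[4]=C('$')+0=0+0=0
L[5]='p': occ=0, LF[5]=C('p')+0=6+0=6
L[6]='o': occ=0, LF[6]=C('o')+0=4+0=4
L[7]='o': occ=1, LF[7]=C('o')+1=4+1=5
L[8]='s': occ=0, LF[8]=C('s')+0=7+0=7
L[9]='s': occ=1, LF[9]=C('s')+1=7+1=8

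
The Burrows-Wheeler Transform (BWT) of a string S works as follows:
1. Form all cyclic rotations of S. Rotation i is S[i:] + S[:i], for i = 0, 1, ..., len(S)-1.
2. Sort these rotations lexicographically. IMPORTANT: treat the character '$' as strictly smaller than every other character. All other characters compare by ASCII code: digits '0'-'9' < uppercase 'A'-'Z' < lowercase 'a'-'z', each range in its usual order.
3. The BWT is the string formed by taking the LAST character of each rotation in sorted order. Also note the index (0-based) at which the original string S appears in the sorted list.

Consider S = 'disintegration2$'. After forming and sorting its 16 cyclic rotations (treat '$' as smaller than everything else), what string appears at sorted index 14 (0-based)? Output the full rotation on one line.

Answer: tegration2$disin

Derivation:
All 16 rotations (rotation i = S[i:]+S[:i]):
  rot[0] = disintegration2$
  rot[1] = isintegration2$d
  rot[2] = sintegration2$di
  rot[3] = integration2$dis
  rot[4] = ntegration2$disi
  rot[5] = tegration2$disin
  rot[6] = egration2$disint
  rot[7] = gration2$disinte
  rot[8] = ration2$disinteg
  rot[9] = ation2$disintegr
  rot[10] = tion2$disintegra
  rot[11] = ion2$disintegrat
  rot[12] = on2$disintegrati
  rot[13] = n2$disintegratio
  rot[14] = 2$disintegration
  rot[15] = $disintegration2
Sorted (with $ < everything):
  sorted[0] = $disintegration2
  sorted[1] = 2$disintegration
  sorted[2] = ation2$disintegr
  sorted[3] = disintegration2$
  sorted[4] = egration2$disint
  sorted[5] = gration2$disinte
  sorted[6] = integration2$dis
  sorted[7] = ion2$disintegrat
  sorted[8] = isintegration2$d
  sorted[9] = n2$disintegratio
  sorted[10] = ntegration2$disi
  sorted[11] = on2$disintegrati
  sorted[12] = ration2$disinteg
  sorted[13] = sintegration2$di
  sorted[14] = tegration2$disin
  sorted[15] = tion2$disintegra
sorted[14] = tegration2$disin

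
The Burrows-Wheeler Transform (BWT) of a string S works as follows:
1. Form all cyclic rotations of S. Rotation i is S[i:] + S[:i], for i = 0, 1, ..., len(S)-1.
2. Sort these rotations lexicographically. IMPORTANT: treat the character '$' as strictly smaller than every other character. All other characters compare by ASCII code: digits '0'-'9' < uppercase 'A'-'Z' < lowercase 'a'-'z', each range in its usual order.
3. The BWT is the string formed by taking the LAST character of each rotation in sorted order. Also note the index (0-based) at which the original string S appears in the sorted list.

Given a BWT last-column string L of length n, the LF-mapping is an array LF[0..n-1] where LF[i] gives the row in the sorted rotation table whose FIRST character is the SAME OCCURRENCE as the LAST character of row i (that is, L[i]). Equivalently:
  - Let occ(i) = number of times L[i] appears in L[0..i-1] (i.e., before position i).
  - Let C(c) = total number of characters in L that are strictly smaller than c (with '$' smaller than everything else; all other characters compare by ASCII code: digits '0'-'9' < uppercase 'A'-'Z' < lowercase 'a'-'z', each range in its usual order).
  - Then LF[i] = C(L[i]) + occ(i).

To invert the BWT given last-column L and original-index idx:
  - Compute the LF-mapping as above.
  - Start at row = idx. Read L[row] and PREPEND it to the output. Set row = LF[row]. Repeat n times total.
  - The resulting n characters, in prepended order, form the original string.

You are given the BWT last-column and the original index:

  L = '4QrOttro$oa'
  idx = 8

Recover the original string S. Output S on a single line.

LF mapping: 1 3 7 2 9 10 8 5 0 6 4
Walk LF starting at row 8, prepending L[row]:
  step 1: row=8, L[8]='$', prepend. Next row=LF[8]=0
  step 2: row=0, L[0]='4', prepend. Next row=LF[0]=1
  step 3: row=1, L[1]='Q', prepend. Next row=LF[1]=3
  step 4: row=3, L[3]='O', prepend. Next row=LF[3]=2
  step 5: row=2, L[2]='r', prepend. Next row=LF[2]=7
  step 6: row=7, L[7]='o', prepend. Next row=LF[7]=5
  step 7: row=5, L[5]='t', prepend. Next row=LF[5]=10
  step 8: row=10, L[10]='a', prepend. Next row=LF[10]=4
  step 9: row=4, L[4]='t', prepend. Next row=LF[4]=9
  step 10: row=9, L[9]='o', prepend. Next row=LF[9]=6
  step 11: row=6, L[6]='r', prepend. Next row=LF[6]=8
Reversed output: rotatorOQ4$

Answer: rotatorOQ4$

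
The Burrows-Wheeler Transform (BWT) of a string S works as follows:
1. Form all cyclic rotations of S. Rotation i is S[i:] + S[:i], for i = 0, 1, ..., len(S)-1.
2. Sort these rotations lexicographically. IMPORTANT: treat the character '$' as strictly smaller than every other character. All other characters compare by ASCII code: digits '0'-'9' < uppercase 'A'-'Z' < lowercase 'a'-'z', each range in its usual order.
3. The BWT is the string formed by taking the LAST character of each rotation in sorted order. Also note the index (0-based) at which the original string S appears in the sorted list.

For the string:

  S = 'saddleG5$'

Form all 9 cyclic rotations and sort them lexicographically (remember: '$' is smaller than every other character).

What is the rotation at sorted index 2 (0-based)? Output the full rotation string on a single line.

Answer: G5$saddle

Derivation:
All 9 rotations (rotation i = S[i:]+S[:i]):
  rot[0] = saddleG5$
  rot[1] = addleG5$s
  rot[2] = ddleG5$sa
  rot[3] = dleG5$sad
  rot[4] = leG5$sadd
  rot[5] = eG5$saddl
  rot[6] = G5$saddle
  rot[7] = 5$saddleG
  rot[8] = $saddleG5
Sorted (with $ < everything):
  sorted[0] = $saddleG5
  sorted[1] = 5$saddleG
  sorted[2] = G5$saddle
  sorted[3] = addleG5$s
  sorted[4] = ddleG5$sa
  sorted[5] = dleG5$sad
  sorted[6] = eG5$saddl
  sorted[7] = leG5$sadd
  sorted[8] = saddleG5$
sorted[2] = G5$saddle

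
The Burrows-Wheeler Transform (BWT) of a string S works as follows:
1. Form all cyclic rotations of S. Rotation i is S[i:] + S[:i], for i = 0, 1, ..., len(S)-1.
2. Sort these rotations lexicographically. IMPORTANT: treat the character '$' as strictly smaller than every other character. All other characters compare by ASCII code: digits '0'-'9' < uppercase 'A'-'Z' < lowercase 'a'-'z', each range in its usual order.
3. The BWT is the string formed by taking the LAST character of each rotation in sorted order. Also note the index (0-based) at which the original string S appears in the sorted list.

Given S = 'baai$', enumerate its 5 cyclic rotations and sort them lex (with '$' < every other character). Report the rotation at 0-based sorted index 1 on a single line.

Answer: aai$b

Derivation:
All 5 rotations (rotation i = S[i:]+S[:i]):
  rot[0] = baai$
  rot[1] = aai$b
  rot[2] = ai$ba
  rot[3] = i$baa
  rot[4] = $baai
Sorted (with $ < everything):
  sorted[0] = $baai
  sorted[1] = aai$b
  sorted[2] = ai$ba
  sorted[3] = baai$
  sorted[4] = i$baa
sorted[1] = aai$b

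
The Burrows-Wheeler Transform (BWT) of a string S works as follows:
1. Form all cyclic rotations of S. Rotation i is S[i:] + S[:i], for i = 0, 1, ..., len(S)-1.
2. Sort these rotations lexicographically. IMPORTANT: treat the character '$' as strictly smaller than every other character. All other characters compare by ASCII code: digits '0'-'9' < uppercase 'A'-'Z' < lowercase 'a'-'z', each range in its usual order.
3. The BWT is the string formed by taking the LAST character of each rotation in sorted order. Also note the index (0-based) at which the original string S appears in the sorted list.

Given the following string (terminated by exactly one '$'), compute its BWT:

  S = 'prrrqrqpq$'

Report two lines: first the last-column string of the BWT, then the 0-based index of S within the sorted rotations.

Answer: qq$prrqrrp
2

Derivation:
All 10 rotations (rotation i = S[i:]+S[:i]):
  rot[0] = prrrqrqpq$
  rot[1] = rrrqrqpq$p
  rot[2] = rrqrqpq$pr
  rot[3] = rqrqpq$prr
  rot[4] = qrqpq$prrr
  rot[5] = rqpq$prrrq
  rot[6] = qpq$prrrqr
  rot[7] = pq$prrrqrq
  rot[8] = q$prrrqrqp
  rot[9] = $prrrqrqpq
Sorted (with $ < everything):
  sorted[0] = $prrrqrqpq  (last char: 'q')
  sorted[1] = pq$prrrqrq  (last char: 'q')
  sorted[2] = prrrqrqpq$  (last char: '$')
  sorted[3] = q$prrrqrqp  (last char: 'p')
  sorted[4] = qpq$prrrqr  (last char: 'r')
  sorted[5] = qrqpq$prrr  (last char: 'r')
  sorted[6] = rqpq$prrrq  (last char: 'q')
  sorted[7] = rqrqpq$prr  (last char: 'r')
  sorted[8] = rrqrqpq$pr  (last char: 'r')
  sorted[9] = rrrqrqpq$p  (last char: 'p')
Last column: qq$prrqrrp
Original string S is at sorted index 2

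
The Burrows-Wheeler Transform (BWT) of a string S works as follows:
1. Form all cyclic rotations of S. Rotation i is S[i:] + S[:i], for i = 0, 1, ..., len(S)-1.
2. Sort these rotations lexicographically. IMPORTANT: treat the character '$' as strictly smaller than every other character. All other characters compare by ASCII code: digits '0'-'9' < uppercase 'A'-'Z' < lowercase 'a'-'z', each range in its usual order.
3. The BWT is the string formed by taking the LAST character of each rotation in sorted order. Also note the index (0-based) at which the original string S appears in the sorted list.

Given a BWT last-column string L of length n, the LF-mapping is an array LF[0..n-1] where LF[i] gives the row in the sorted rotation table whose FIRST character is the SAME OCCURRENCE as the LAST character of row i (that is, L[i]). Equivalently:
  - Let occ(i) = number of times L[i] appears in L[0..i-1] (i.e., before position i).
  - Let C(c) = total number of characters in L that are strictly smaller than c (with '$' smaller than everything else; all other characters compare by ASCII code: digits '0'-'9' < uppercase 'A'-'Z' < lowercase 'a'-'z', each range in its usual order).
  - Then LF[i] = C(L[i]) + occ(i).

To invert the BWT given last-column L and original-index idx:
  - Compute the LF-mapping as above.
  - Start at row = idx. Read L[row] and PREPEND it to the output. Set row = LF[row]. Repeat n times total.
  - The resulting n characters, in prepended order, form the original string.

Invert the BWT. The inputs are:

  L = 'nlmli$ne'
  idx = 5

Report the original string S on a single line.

LF mapping: 6 3 5 4 2 0 7 1
Walk LF starting at row 5, prepending L[row]:
  step 1: row=5, L[5]='$', prepend. Next row=LF[5]=0
  step 2: row=0, L[0]='n', prepend. Next row=LF[0]=6
  step 3: row=6, L[6]='n', prepend. Next row=LF[6]=7
  step 4: row=7, L[7]='e', prepend. Next row=LF[7]=1
  step 5: row=1, L[1]='l', prepend. Next row=LF[1]=3
  step 6: row=3, L[3]='l', prepend. Next row=LF[3]=4
  step 7: row=4, L[4]='i', prepend. Next row=LF[4]=2
  step 8: row=2, L[2]='m', prepend. Next row=LF[2]=5
Reversed output: millenn$

Answer: millenn$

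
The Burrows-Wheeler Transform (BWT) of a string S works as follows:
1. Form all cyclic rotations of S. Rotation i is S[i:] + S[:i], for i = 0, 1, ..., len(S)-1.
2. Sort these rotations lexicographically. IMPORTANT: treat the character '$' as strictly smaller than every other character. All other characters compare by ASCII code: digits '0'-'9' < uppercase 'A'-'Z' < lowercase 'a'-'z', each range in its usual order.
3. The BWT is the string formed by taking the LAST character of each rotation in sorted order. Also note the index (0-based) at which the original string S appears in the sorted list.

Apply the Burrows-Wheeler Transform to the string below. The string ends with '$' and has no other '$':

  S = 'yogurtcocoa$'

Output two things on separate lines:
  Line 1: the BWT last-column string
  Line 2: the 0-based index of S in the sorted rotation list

Answer: aootoccyurg$
11

Derivation:
All 12 rotations (rotation i = S[i:]+S[:i]):
  rot[0] = yogurtcocoa$
  rot[1] = ogurtcocoa$y
  rot[2] = gurtcocoa$yo
  rot[3] = urtcocoa$yog
  rot[4] = rtcocoa$yogu
  rot[5] = tcocoa$yogur
  rot[6] = cocoa$yogurt
  rot[7] = ocoa$yogurtc
  rot[8] = coa$yogurtco
  rot[9] = oa$yogurtcoc
  rot[10] = a$yogurtcoco
  rot[11] = $yogurtcocoa
Sorted (with $ < everything):
  sorted[0] = $yogurtcocoa  (last char: 'a')
  sorted[1] = a$yogurtcoco  (last char: 'o')
  sorted[2] = coa$yogurtco  (last char: 'o')
  sorted[3] = cocoa$yogurt  (last char: 't')
  sorted[4] = gurtcocoa$yo  (last char: 'o')
  sorted[5] = oa$yogurtcoc  (last char: 'c')
  sorted[6] = ocoa$yogurtc  (last char: 'c')
  sorted[7] = ogurtcocoa$y  (last char: 'y')
  sorted[8] = rtcocoa$yogu  (last char: 'u')
  sorted[9] = tcocoa$yogur  (last char: 'r')
  sorted[10] = urtcocoa$yog  (last char: 'g')
  sorted[11] = yogurtcocoa$  (last char: '$')
Last column: aootoccyurg$
Original string S is at sorted index 11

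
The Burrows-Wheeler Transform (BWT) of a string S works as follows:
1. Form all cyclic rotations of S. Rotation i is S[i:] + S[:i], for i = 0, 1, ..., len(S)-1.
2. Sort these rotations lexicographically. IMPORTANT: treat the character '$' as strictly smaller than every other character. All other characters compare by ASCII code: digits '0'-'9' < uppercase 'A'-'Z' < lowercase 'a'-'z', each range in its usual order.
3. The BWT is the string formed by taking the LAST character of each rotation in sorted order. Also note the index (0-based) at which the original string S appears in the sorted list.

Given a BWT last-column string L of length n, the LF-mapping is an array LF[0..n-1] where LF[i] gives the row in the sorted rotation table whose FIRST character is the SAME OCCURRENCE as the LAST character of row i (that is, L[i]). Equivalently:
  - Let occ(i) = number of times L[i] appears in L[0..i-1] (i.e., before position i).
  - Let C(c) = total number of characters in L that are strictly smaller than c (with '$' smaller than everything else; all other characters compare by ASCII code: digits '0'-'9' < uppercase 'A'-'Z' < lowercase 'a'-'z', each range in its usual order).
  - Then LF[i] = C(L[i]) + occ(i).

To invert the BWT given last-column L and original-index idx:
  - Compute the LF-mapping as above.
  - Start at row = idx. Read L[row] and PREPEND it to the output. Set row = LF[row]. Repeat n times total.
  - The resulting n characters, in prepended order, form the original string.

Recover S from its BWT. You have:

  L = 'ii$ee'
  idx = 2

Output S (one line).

Answer: eiei$

Derivation:
LF mapping: 3 4 0 1 2
Walk LF starting at row 2, prepending L[row]:
  step 1: row=2, L[2]='$', prepend. Next row=LF[2]=0
  step 2: row=0, L[0]='i', prepend. Next row=LF[0]=3
  step 3: row=3, L[3]='e', prepend. Next row=LF[3]=1
  step 4: row=1, L[1]='i', prepend. Next row=LF[1]=4
  step 5: row=4, L[4]='e', prepend. Next row=LF[4]=2
Reversed output: eiei$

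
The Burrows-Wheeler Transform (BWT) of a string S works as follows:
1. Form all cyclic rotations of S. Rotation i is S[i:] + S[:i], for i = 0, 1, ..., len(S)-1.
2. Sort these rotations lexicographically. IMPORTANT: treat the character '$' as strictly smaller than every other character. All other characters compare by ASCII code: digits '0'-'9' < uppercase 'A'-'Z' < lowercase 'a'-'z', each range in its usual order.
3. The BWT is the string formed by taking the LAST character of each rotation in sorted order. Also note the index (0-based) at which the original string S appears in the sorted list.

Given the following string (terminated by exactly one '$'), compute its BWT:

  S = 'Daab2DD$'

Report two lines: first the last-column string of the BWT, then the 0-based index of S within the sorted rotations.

All 8 rotations (rotation i = S[i:]+S[:i]):
  rot[0] = Daab2DD$
  rot[1] = aab2DD$D
  rot[2] = ab2DD$Da
  rot[3] = b2DD$Daa
  rot[4] = 2DD$Daab
  rot[5] = DD$Daab2
  rot[6] = D$Daab2D
  rot[7] = $Daab2DD
Sorted (with $ < everything):
  sorted[0] = $Daab2DD  (last char: 'D')
  sorted[1] = 2DD$Daab  (last char: 'b')
  sorted[2] = D$Daab2D  (last char: 'D')
  sorted[3] = DD$Daab2  (last char: '2')
  sorted[4] = Daab2DD$  (last char: '$')
  sorted[5] = aab2DD$D  (last char: 'D')
  sorted[6] = ab2DD$Da  (last char: 'a')
  sorted[7] = b2DD$Daa  (last char: 'a')
Last column: DbD2$Daa
Original string S is at sorted index 4

Answer: DbD2$Daa
4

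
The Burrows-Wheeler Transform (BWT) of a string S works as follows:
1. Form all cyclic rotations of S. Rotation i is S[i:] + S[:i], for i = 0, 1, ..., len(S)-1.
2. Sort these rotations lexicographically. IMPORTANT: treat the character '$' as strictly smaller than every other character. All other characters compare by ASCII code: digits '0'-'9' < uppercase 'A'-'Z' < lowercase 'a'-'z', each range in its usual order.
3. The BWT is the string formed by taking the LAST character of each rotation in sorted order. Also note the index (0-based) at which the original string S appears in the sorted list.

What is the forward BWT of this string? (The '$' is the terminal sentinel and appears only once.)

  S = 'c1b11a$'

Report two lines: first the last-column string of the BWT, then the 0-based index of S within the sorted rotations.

Answer: ab1c11$
6

Derivation:
All 7 rotations (rotation i = S[i:]+S[:i]):
  rot[0] = c1b11a$
  rot[1] = 1b11a$c
  rot[2] = b11a$c1
  rot[3] = 11a$c1b
  rot[4] = 1a$c1b1
  rot[5] = a$c1b11
  rot[6] = $c1b11a
Sorted (with $ < everything):
  sorted[0] = $c1b11a  (last char: 'a')
  sorted[1] = 11a$c1b  (last char: 'b')
  sorted[2] = 1a$c1b1  (last char: '1')
  sorted[3] = 1b11a$c  (last char: 'c')
  sorted[4] = a$c1b11  (last char: '1')
  sorted[5] = b11a$c1  (last char: '1')
  sorted[6] = c1b11a$  (last char: '$')
Last column: ab1c11$
Original string S is at sorted index 6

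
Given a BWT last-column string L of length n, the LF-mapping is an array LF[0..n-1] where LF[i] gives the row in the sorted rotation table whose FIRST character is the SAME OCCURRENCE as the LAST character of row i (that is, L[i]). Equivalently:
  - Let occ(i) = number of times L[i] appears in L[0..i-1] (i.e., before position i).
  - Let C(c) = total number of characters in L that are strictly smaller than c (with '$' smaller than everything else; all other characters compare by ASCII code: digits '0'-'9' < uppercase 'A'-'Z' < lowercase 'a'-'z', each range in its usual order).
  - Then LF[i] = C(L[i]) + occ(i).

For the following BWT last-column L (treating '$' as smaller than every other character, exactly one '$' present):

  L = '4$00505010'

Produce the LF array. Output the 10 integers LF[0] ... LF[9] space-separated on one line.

Char counts: '$':1, '0':5, '1':1, '4':1, '5':2
C (first-col start): C('$')=0, C('0')=1, C('1')=6, C('4')=7, C('5')=8
L[0]='4': occ=0, LF[0]=C('4')+0=7+0=7
L[1]='$': occ=0, LF[1]=C('$')+0=0+0=0
L[2]='0': occ=0, LF[2]=C('0')+0=1+0=1
L[3]='0': occ=1, LF[3]=C('0')+1=1+1=2
L[4]='5': occ=0, LF[4]=C('5')+0=8+0=8
L[5]='0': occ=2, LF[5]=C('0')+2=1+2=3
L[6]='5': occ=1, LF[6]=C('5')+1=8+1=9
L[7]='0': occ=3, LF[7]=C('0')+3=1+3=4
L[8]='1': occ=0, LF[8]=C('1')+0=6+0=6
L[9]='0': occ=4, LF[9]=C('0')+4=1+4=5

Answer: 7 0 1 2 8 3 9 4 6 5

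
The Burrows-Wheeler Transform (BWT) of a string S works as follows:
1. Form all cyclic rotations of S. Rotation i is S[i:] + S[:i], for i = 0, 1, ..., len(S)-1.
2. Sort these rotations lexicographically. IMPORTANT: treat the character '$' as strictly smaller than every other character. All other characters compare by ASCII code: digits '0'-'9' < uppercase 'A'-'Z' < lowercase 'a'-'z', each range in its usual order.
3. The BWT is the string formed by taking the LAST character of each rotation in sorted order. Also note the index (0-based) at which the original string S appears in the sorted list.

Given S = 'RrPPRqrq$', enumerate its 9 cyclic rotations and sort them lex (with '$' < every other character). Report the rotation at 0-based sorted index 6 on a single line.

Answer: qrq$RrPPR

Derivation:
All 9 rotations (rotation i = S[i:]+S[:i]):
  rot[0] = RrPPRqrq$
  rot[1] = rPPRqrq$R
  rot[2] = PPRqrq$Rr
  rot[3] = PRqrq$RrP
  rot[4] = Rqrq$RrPP
  rot[5] = qrq$RrPPR
  rot[6] = rq$RrPPRq
  rot[7] = q$RrPPRqr
  rot[8] = $RrPPRqrq
Sorted (with $ < everything):
  sorted[0] = $RrPPRqrq
  sorted[1] = PPRqrq$Rr
  sorted[2] = PRqrq$RrP
  sorted[3] = Rqrq$RrPP
  sorted[4] = RrPPRqrq$
  sorted[5] = q$RrPPRqr
  sorted[6] = qrq$RrPPR
  sorted[7] = rPPRqrq$R
  sorted[8] = rq$RrPPRq
sorted[6] = qrq$RrPPR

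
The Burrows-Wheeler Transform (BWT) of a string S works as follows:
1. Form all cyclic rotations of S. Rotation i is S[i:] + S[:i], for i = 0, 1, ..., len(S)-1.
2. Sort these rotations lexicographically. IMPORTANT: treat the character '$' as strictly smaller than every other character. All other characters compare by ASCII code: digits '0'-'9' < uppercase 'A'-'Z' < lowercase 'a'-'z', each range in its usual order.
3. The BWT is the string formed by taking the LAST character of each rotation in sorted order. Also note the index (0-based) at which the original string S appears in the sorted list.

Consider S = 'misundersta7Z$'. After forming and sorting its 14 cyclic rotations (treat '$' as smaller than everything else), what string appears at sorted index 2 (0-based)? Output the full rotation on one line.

All 14 rotations (rotation i = S[i:]+S[:i]):
  rot[0] = misundersta7Z$
  rot[1] = isundersta7Z$m
  rot[2] = sundersta7Z$mi
  rot[3] = understa7Z$mis
  rot[4] = ndersta7Z$misu
  rot[5] = dersta7Z$misun
  rot[6] = ersta7Z$misund
  rot[7] = rsta7Z$misunde
  rot[8] = sta7Z$misunder
  rot[9] = ta7Z$misunders
  rot[10] = a7Z$misunderst
  rot[11] = 7Z$misundersta
  rot[12] = Z$misundersta7
  rot[13] = $misundersta7Z
Sorted (with $ < everything):
  sorted[0] = $misundersta7Z
  sorted[1] = 7Z$misundersta
  sorted[2] = Z$misundersta7
  sorted[3] = a7Z$misunderst
  sorted[4] = dersta7Z$misun
  sorted[5] = ersta7Z$misund
  sorted[6] = isundersta7Z$m
  sorted[7] = misundersta7Z$
  sorted[8] = ndersta7Z$misu
  sorted[9] = rsta7Z$misunde
  sorted[10] = sta7Z$misunder
  sorted[11] = sundersta7Z$mi
  sorted[12] = ta7Z$misunders
  sorted[13] = understa7Z$mis
sorted[2] = Z$misundersta7

Answer: Z$misundersta7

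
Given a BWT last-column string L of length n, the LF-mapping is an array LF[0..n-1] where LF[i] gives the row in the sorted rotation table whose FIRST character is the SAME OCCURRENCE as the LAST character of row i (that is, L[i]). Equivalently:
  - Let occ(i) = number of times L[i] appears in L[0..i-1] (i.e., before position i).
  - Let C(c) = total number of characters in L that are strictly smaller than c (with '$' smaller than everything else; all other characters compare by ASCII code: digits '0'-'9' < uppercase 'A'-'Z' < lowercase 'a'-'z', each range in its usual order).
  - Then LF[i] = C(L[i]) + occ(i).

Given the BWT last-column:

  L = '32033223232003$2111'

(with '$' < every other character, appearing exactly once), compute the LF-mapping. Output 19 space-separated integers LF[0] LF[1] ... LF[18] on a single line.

Char counts: '$':1, '0':3, '1':3, '2':6, '3':6
C (first-col start): C('$')=0, C('0')=1, C('1')=4, C('2')=7, C('3')=13
L[0]='3': occ=0, LF[0]=C('3')+0=13+0=13
L[1]='2': occ=0, LF[1]=C('2')+0=7+0=7
L[2]='0': occ=0, LF[2]=C('0')+0=1+0=1
L[3]='3': occ=1, LF[3]=C('3')+1=13+1=14
L[4]='3': occ=2, LF[4]=C('3')+2=13+2=15
L[5]='2': occ=1, LF[5]=C('2')+1=7+1=8
L[6]='2': occ=2, LF[6]=C('2')+2=7+2=9
L[7]='3': occ=3, LF[7]=C('3')+3=13+3=16
L[8]='2': occ=3, LF[8]=C('2')+3=7+3=10
L[9]='3': occ=4, LF[9]=C('3')+4=13+4=17
L[10]='2': occ=4, LF[10]=C('2')+4=7+4=11
L[11]='0': occ=1, LF[11]=C('0')+1=1+1=2
L[12]='0': occ=2, LF[12]=C('0')+2=1+2=3
L[13]='3': occ=5, LF[13]=C('3')+5=13+5=18
L[14]='$': occ=0, LF[14]=C('$')+0=0+0=0
L[15]='2': occ=5, LF[15]=C('2')+5=7+5=12
L[16]='1': occ=0, LF[16]=C('1')+0=4+0=4
L[17]='1': occ=1, LF[17]=C('1')+1=4+1=5
L[18]='1': occ=2, LF[18]=C('1')+2=4+2=6

Answer: 13 7 1 14 15 8 9 16 10 17 11 2 3 18 0 12 4 5 6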